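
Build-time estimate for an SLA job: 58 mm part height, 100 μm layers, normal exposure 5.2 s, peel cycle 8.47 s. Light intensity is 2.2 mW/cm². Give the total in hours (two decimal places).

Number of layers: 58 / 0.1 → 580 (rounded up).
Each layer takes = 5.2 + 8.47 = 13.67 s.
Total = 580 × 13.67 = 7928.6 s = 2.20 hours.

2.20 hours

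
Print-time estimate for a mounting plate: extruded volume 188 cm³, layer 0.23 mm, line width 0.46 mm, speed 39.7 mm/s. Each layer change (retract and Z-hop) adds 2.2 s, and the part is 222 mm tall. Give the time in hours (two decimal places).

13.02 hours

Bead cross-section = 0.23 × 0.46, so 0.1058 mm².
Toolpath length = 188 cm³ / 0.1058 mm² = 188000 / 0.1058 = 1776937.6 mm.
Print-move time = 1776937.6 / 39.7, so 44759.1 s.
Layer count = ceil(222 / 0.23) = 966.
Layer-change overhead = 966 × 2.2 = 2125.2 s.
Total = 44759.1 + 2125.2 = 46884.3 s = 13.02 hours.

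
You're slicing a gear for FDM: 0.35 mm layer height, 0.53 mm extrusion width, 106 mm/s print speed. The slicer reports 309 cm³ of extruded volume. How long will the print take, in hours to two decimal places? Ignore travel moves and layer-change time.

Line area: 0.35 × 0.53 → 0.1855 mm².
Total extruded path = 309000/0.1855 = 1665768.2 mm.
Extrusion time = 1665768.2 / 106 = 15714.8 s.
15714.8 s = 4.37 hours.

4.37 hours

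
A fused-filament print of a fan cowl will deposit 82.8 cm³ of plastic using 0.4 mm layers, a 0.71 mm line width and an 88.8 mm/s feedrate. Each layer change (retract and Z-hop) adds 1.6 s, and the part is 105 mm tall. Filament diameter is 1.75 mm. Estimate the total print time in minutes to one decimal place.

61.7 minutes

Bead cross-section = 0.4 × 0.71, so 0.284 mm².
Path length: 82800 mm³ / 0.284 mm² → 291549.3 mm.
Print-move time = 291549.3 / 88.8 = 3283.2 s.
Number of layers: 105 / 0.4 → 263 (rounded up).
Non-print overhead = 263 × 1.6, so 420.8 s.
Total = 3283.2 + 420.8 = 3704 s = 61.7 minutes.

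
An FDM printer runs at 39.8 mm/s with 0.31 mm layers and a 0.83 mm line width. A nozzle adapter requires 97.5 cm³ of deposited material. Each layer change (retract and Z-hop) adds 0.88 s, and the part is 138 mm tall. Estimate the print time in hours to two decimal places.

Bead cross-section = 0.31 × 0.83 = 0.2573 mm².
Path length: 97500 mm³ / 0.2573 mm² → 378935.1 mm.
Print-move time = 378935.1 / 39.8 = 9521 s.
Number of layers: 138 / 0.31 → 446 (rounded up).
Z-hop total = 446 × 0.88 = 392.48 s.
Altogether 9521 + 392.48 = 9913.48 s, i.e. 2.75 hours.

2.75 hours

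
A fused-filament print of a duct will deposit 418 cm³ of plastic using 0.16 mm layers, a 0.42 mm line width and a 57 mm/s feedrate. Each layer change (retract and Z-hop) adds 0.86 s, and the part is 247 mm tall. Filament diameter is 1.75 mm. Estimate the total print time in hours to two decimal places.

Bead cross-section = 0.16 × 0.42 = 0.0672 mm².
Path length: 418000 mm³ / 0.0672 mm² → 6220238.1 mm.
Print-move time = 6220238.1 / 57 = 109127 s.
Layers = ⌈247/0.16⌉ = 1544.
Non-print overhead = 1544 × 0.86, so 1327.84 s.
Altogether 109127 + 1327.84 = 110454.84 s, i.e. 30.68 hours.

30.68 hours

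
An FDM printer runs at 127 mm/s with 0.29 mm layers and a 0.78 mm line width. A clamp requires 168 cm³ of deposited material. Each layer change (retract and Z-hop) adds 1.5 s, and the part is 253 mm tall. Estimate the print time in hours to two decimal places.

1.99 hours

Bead cross-section: 0.29 × 0.78 → 0.2262 mm².
Toolpath length = 168 cm³ / 0.2262 mm² = 168000 / 0.2262 = 742705.6 mm.
Time extruding = 742705.6 / 127 = 5848.1 s.
Layer count = ceil(253 / 0.29) = 873.
Non-print overhead = 873 × 1.5, so 1309.5 s.
Total = 5848.1 + 1309.5 = 7157.6 s = 1.99 hours.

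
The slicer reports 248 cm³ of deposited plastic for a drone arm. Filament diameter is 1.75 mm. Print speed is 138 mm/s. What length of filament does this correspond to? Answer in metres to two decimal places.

103.11 m

Filament cross-section = π × (1.75/2)² = 2.4053 mm².
L = 248000 mm³ / 2.4053 mm² = 103105.64 mm, i.e. 103.11 m.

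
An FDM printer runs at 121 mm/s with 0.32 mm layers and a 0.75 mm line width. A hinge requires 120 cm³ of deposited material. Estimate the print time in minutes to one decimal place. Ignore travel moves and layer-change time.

68.9 minutes

Extrusion cross-section = 0.32 × 0.75, so 0.24 mm².
Total extruded path = 120000/0.24 = 500000 mm.
Extrusion time = 500000 / 121 = 4132.2 s.
Converting: 4132.2 s = 68.9 minutes.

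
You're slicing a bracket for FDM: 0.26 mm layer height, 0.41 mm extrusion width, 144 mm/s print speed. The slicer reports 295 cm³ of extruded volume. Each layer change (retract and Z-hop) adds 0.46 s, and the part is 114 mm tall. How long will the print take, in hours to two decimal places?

Line area = 0.26 × 0.41 = 0.1066 mm².
Total extruded path = 295000/0.1066 = 2767354.6 mm.
Print-move time: 2767354.6 / 144 → 19217.7 s.
Layers = ⌈114/0.26⌉ = 439.
Non-print overhead = 439 × 0.46, so 201.94 s.
Total = 19217.7 + 201.94 = 19419.64 s = 5.39 hours.

5.39 hours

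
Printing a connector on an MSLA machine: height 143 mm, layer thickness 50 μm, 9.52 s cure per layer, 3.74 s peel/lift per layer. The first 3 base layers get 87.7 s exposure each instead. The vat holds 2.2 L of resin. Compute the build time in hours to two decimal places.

10.60 hours

Layers = ⌈143/0.05⌉ = 2860.
Bottom layers = 3 × (87.7 + 3.74), so 274.32 s.
Remaining layers: 2857 × (9.52 + 3.74) → 37883.82 s.
Sum: 274.32 + 37883.82 = 38158.14 s → 10.60 hours.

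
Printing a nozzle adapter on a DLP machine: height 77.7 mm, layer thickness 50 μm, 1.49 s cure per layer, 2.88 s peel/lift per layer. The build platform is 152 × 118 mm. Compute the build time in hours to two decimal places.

1.89 hours

Layer count = ceil(77.7 / 0.05) = 1554.
Cycle time: 1.49 + 2.88 → 4.37 s.
Total = 1554 × 4.37 = 6790.98 s = 1.89 hours.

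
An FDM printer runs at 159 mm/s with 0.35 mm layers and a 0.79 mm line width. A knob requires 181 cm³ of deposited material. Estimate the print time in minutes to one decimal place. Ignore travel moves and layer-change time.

Bead cross-section = 0.35 × 0.79, so 0.2765 mm².
Total extruded path = 181000/0.2765 = 654611.2 mm.
Extrusion time: 654611.2 / 159 → 4117.1 s.
That's 4117.1 s → 68.6 minutes.

68.6 minutes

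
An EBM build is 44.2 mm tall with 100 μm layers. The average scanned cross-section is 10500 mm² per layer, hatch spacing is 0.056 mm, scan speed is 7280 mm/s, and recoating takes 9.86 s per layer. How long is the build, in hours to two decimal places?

Layer count = ceil(44.2 / 0.1) = 442.
Scan path per layer = 10500 / 0.056 = 187500 mm.
Beam time per layer: 187500 / 7280 → 25.7555 s.
Layer cycle: 25.7555 + 9.86 → 35.6155 s.
Build time = 442 × 35.6155 = 15742.051 s = 4.37 hours.

4.37 hours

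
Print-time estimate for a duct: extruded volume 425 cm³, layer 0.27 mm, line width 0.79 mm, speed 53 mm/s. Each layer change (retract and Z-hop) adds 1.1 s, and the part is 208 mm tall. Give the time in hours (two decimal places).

Extrusion cross-section = 0.27 × 0.79 = 0.2133 mm².
Toolpath length = 425 cm³ / 0.2133 mm² = 425000 / 0.2133 = 1992498.8 mm.
Print-move time = 1992498.8 / 53 = 37594.3 s.
Layers = ⌈208/0.27⌉ = 771.
Layer-change overhead = 771 × 1.1, so 848.1 s.
Altogether 37594.3 + 848.1 = 38442.4 s, i.e. 10.68 hours.

10.68 hours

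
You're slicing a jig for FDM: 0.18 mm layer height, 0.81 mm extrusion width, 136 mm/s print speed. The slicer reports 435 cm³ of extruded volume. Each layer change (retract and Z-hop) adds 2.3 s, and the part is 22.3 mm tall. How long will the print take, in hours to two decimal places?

6.17 hours

Extrusion cross-section = 0.18 × 0.81, so 0.1458 mm².
Path length: 435000 mm³ / 0.1458 mm² → 2983539.1 mm.
Print-move time = 2983539.1 / 136 = 21937.8 s.
Layers = ⌈22.3/0.18⌉ = 124.
Z-hop total: 124 × 2.3 → 285.2 s.
Total = 21937.8 + 285.2 = 22223 s = 6.17 hours.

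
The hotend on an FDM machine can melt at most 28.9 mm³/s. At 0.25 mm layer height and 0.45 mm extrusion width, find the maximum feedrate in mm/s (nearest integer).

257 mm/s

A = 0.25 × 0.45, so 0.1125 mm².
v_max = Q/A = 28.9/0.1125 = 256.89 mm/s → 257 mm/s.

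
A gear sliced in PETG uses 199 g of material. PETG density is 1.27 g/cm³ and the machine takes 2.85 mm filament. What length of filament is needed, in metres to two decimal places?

Extruded volume: 199/1.27 = 156.6929 cm³ (156692.9 mm³).
Cross-section of 2.85 mm filament: π·(2.85/2)² = 6.3794 mm².
Length = 156692.9 / 6.3794 = 24562.33 mm = 24.56 m.

24.56 m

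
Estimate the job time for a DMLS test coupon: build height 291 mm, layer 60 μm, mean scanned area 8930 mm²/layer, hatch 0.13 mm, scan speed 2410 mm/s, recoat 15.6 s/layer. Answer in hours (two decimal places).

59.42 hours

Layers = ⌈291/0.06⌉ = 4850.
Per-layer scan distance = 8930 / 0.13, so 68692.3 mm.
Laser time per layer = 68692.3 / 2410, so 28.503 s.
Time per layer = 28.503 + 15.6 = 44.103 s.
4850 layers × 44.103 s/layer = 213899.55 s, i.e. 59.42 hours.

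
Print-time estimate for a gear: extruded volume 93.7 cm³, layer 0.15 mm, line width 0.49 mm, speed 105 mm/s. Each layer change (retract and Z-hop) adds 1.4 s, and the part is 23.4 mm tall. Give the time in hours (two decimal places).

3.43 hours

Line area: 0.15 × 0.49 → 0.0735 mm².
Total extruded path = 93700/0.0735 = 1274829.9 mm.
Extrusion time = 1274829.9 / 105, so 12141.2 s.
Layers = ⌈23.4/0.15⌉ = 156.
Layer-change overhead = 156 × 1.4, so 218.4 s.
Altogether 12141.2 + 218.4 = 12359.6 s, i.e. 3.43 hours.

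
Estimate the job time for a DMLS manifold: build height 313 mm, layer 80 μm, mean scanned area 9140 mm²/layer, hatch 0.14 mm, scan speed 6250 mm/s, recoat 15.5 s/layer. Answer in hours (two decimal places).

Number of layers: 313 / 0.08 → 3913 (rounded up).
Per-layer scan distance = 9140 / 0.14, so 65285.7 mm.
Scan time per layer: 65285.7 / 6250 → 10.4457 s.
Per-layer time = 10.4457 + 15.5 = 25.9457 s.
Total: 3913 × 25.9457 s = 101525.5241 s → 28.20 hours.

28.20 hours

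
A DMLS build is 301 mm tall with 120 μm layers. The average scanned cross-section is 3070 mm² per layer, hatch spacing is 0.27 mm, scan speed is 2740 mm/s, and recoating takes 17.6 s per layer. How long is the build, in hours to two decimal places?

Layers = ⌈301/0.12⌉ = 2509.
Scan path per layer = 3070 / 0.27 = 11370.4 mm.
Per-layer scan time = 11370.4 / 2740 = 4.1498 s.
Per-layer time = 4.1498 + 17.6, so 21.7498 s.
Total: 2509 × 21.7498 s = 54570.2482 s → 15.16 hours.

15.16 hours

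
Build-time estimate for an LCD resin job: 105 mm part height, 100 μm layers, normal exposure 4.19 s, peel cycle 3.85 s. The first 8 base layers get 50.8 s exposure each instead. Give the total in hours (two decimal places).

2.45 hours

Number of layers: 105 / 0.1 → 1050 (rounded up).
Burn-in layers = 8 × (50.8 + 3.85), so 437.2 s.
Remaining layers = 1042 × (4.19 + 3.85), so 8377.68 s.
Total = 437.2 + 8377.68 = 8814.88 s = 2.45 hours.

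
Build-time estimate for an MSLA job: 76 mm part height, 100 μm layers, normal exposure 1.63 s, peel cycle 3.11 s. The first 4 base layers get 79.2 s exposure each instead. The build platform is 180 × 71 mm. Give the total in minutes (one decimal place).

65.2 minutes

Number of layers: 76 / 0.1 → 760 (rounded up).
Burn-in layers = 4 × (79.2 + 3.11), so 329.24 s.
Regular layers = 756 × (1.63 + 3.11) = 3583.44 s.
Total = 329.24 + 3583.44 = 3912.68 s = 65.2 minutes.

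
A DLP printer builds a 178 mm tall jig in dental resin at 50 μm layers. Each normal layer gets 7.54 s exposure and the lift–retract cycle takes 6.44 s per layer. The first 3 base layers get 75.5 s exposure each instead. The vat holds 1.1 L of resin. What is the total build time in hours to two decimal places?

13.88 hours

Number of layers: 178 / 0.05 → 3560 (rounded up).
Bottom layers = 3 × (75.5 + 6.44), so 245.82 s.
Remaining layers = 3557 × (7.54 + 6.44), so 49726.86 s.
Sum: 245.82 + 49726.86 = 49972.68 s → 13.88 hours.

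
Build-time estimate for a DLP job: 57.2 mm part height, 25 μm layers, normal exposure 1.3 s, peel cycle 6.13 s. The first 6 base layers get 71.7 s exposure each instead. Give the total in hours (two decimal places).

4.84 hours

Number of layers: 57.2 / 0.025 → 2288 (rounded up).
Bottom layers: 6 × (71.7 + 6.13) → 466.98 s.
Normal layers: 2282 × (1.3 + 6.13) → 16955.26 s.
Sum: 466.98 + 16955.26 = 17422.24 s → 4.84 hours.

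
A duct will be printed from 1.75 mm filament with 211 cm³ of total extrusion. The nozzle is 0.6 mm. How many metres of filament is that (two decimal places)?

87.72 m

A = π r² = π × 0.875² = 2.4053 mm².
L = 211000 mm³ / 2.4053 mm² = 87722.95 mm, i.e. 87.72 m.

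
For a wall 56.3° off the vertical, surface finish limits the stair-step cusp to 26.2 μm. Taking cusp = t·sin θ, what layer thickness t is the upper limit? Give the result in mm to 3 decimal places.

0.031 mm

Layer height = cusp / sin(56.3°) = 0.0262 / 0.8320 = 0.031 mm.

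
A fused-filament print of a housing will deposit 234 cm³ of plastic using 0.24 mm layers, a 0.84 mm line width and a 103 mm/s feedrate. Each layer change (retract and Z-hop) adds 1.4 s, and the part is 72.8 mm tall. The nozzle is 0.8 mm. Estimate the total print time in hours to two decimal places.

3.25 hours

Line area: 0.24 × 0.84 → 0.2016 mm².
Toolpath length = 234 cm³ / 0.2016 mm² = 234000 / 0.2016 = 1160714.3 mm.
Time extruding: 1160714.3 / 103 → 11269.1 s.
Layer count = ceil(72.8 / 0.24) = 304.
Non-print overhead = 304 × 1.4, so 425.6 s.
Total = 11269.1 + 425.6 = 11694.7 s = 3.25 hours.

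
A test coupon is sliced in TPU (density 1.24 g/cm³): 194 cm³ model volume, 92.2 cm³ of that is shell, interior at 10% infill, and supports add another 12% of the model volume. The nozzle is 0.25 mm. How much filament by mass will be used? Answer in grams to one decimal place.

155.8 g

Infill region: 194 − 92.2 → 101.8 cm³.
Infill deposited = 0.10 × 101.8 = 10.18 cm³.
Support = 0.12 × 194 = 23.28 cm³.
Total extruded = 92.2 + 10.18 + 23.28 = 125.66 cm³.
Mass: 125.66 × 1.24 → 155.8184 g.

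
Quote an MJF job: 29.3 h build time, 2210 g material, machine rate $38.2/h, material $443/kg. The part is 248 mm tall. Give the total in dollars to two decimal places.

$2098.29

Time charge = 38.2 × 29.3, so $1119.26.
Feedstock cost: 443 × 2210/1000 → $979.03.
Job cost: 1119.26 + 979.03 = $2098.29.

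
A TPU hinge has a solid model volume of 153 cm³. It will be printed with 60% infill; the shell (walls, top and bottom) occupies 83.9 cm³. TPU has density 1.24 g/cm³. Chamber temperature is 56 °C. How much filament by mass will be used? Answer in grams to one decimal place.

Interior volume = 153 − 83.9, so 69.1 cm³.
Infill deposited = 0.60 × 69.1, so 41.46 cm³.
Total printed volume: 83.9 + 41.46 → 125.36 cm³.
Mass: 125.36 × 1.24 → 155.4464 g.

155.4 g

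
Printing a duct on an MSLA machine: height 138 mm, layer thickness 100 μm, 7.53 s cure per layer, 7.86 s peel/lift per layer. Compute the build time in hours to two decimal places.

Layers = ⌈138/0.1⌉ = 1380.
Each layer takes = 7.53 + 7.86, so 15.39 s.
Build time: 1380 × 15.39 s = 21238.2 s, i.e. 5.90 hours.

5.90 hours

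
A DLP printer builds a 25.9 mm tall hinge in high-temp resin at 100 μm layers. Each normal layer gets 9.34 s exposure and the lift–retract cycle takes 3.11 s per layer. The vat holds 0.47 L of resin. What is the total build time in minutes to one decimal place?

Layers = ⌈25.9/0.1⌉ = 259.
Each layer takes: 9.34 + 3.11 → 12.45 s.
Total = 259 × 12.45 = 3224.55 s = 53.7 minutes.

53.7 minutes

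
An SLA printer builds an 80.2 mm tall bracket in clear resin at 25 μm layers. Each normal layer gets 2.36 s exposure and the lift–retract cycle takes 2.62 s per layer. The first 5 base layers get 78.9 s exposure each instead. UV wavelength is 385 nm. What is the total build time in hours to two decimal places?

Layer count = ceil(80.2 / 0.025) = 3208.
Burn-in layers: 5 × (78.9 + 2.62) → 407.6 s.
Remaining layers = 3203 × (2.36 + 2.62) = 15950.94 s.
Total = 407.6 + 15950.94 = 16358.54 s = 4.54 hours.

4.54 hours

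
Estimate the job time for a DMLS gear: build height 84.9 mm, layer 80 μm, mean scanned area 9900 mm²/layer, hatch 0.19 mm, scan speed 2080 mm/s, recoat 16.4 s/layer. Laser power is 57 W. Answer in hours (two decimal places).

12.23 hours

Layers = ⌈84.9/0.08⌉ = 1062.
Scan path per layer = 9900 / 0.19 = 52105.3 mm.
Laser time per layer = 52105.3 / 2080 = 25.0506 s.
Per-layer time = 25.0506 + 16.4 = 41.4506 s.
Build time = 1062 × 41.4506 = 44020.5372 s = 12.23 hours.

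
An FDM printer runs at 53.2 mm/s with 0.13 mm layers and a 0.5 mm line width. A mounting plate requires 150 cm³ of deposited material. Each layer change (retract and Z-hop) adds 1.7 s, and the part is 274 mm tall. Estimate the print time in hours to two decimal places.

13.04 hours

Line area = 0.13 × 0.5, so 0.065 mm².
Total extruded path = 150000/0.065 = 2307692.3 mm.
Time extruding = 2307692.3 / 53.2 = 43377.7 s.
Number of layers: 274 / 0.13 → 2108 (rounded up).
Non-print overhead = 2108 × 1.7 = 3583.6 s.
Total = 43377.7 + 3583.6 = 46961.3 s = 13.04 hours.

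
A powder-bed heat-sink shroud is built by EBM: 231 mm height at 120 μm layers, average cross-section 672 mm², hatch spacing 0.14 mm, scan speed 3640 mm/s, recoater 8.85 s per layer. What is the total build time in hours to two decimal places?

5.44 hours

Layers = ⌈231/0.12⌉ = 1925.
Hatch length per layer = 672 / 0.14 = 4800 mm.
Beam time per layer = 4800 / 3640, so 1.3187 s.
Time per layer = 1.3187 + 8.85, so 10.1687 s.
1925 layers × 10.1687 s/layer = 19574.7475 s, i.e. 5.44 hours.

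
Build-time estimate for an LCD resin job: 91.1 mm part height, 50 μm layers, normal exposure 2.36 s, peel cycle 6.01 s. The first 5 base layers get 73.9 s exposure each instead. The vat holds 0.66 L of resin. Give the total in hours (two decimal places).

4.34 hours

Number of layers: 91.1 / 0.05 → 1822 (rounded up).
Bottom layers = 5 × (73.9 + 6.01) = 399.55 s.
Remaining layers: 1817 × (2.36 + 6.01) → 15208.29 s.
Sum: 399.55 + 15208.29 = 15607.84 s → 4.34 hours.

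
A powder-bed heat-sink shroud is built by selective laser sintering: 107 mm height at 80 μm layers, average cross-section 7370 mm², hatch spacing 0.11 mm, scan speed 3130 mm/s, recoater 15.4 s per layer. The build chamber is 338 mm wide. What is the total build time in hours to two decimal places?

13.68 hours

Layer count = ceil(107 / 0.08) = 1338.
Scan path per layer = 7370 / 0.11, so 67000 mm.
Laser time per layer = 67000 / 3130 = 21.4058 s.
Time per layer: 21.4058 + 15.4 → 36.8058 s.
1338 layers × 36.8058 s/layer = 49246.1604 s, i.e. 13.68 hours.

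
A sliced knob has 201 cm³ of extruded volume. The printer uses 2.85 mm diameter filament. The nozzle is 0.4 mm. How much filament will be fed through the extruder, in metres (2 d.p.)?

A = π r² = π × 1.425² = 6.3794 mm².
L = 201000 mm³ / 6.3794 mm² = 31507.67 mm, i.e. 31.51 m.

31.51 m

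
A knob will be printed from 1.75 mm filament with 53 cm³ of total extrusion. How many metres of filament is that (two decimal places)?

22.03 m

Cross-section of 1.75 mm filament: π·(1.75/2)² = 2.4053 mm².
Length = 53 cm³ / 2.4053 mm² = 53000 / 2.4053 = 22034.67 mm = 22.03 m.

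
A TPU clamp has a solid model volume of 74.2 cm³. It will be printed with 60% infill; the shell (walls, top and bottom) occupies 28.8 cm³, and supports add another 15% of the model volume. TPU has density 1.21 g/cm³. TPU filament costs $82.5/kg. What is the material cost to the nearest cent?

Volume inside the shell = 74.2 − 28.8, so 45.4 cm³.
Infill volume = 0.60 × 45.4, so 27.24 cm³.
Support = 0.15 × 74.2, so 11.13 cm³.
Deposited volume: 28.8 + 27.24 + 11.13 → 67.17 cm³.
Mass: 67.17 × 1.21 → 81.2757 g.
At $82.5/kg: 81.2757/1000 × 82.5 = $6.71.

$6.71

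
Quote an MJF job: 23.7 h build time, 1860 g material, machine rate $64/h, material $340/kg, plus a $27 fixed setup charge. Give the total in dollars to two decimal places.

$2176.20

Machine cost: 64 × 23.7 → $1516.80.
Material charge: 340 × 1860/1000 → $632.40.
Total = 1516.80 + 632.40 + 27 = $2176.20.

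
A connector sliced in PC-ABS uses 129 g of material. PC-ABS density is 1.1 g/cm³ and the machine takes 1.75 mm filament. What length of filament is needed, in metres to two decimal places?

Volume = 129 g / 1.1 g·cm⁻³ = 117.2727 cm³ = 117272.7 mm³.
Cross-section of 1.75 mm filament: π·(1.75/2)² = 2.4053 mm².
L = V/A = 117272.7/2.4053 = 48755.96 mm → 48.76 m.

48.76 m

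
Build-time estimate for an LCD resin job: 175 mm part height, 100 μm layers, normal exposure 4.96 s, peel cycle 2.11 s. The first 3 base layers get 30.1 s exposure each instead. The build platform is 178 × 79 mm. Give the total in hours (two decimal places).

3.46 hours

Layer count = ceil(175 / 0.1) = 1750.
Base layers = 3 × (30.1 + 2.11), so 96.63 s.
Normal layers = 1747 × (4.96 + 2.11) = 12351.29 s.
Sum: 96.63 + 12351.29 = 12447.92 s → 3.46 hours.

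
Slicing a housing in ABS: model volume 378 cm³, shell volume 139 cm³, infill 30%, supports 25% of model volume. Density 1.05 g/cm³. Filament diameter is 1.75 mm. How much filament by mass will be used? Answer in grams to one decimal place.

320.5 g

Interior volume: 378 − 139 → 239 cm³.
Deposited infill: 0.30 × 239 → 71.7 cm³.
Support = 0.25 × 378, so 94.5 cm³.
Total extruded = 139 + 71.7 + 94.5, so 305.2 cm³.
Mass: 305.2 × 1.05 → 320.46 g.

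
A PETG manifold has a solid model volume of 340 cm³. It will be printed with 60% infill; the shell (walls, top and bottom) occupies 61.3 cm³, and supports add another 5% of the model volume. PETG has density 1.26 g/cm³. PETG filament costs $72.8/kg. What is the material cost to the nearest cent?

Infill region = 340 − 61.3, so 278.7 cm³.
Deposited infill = 0.60 × 278.7, so 167.22 cm³.
Support: 0.05 × 340 → 17 cm³.
Total printed volume = 61.3 + 167.22 + 17, so 245.52 cm³.
Mass = 245.52 × 1.26, so 309.3552 g.
Cost = 309.3552 g / 1000 × $72.8/kg = $22.52.

$22.52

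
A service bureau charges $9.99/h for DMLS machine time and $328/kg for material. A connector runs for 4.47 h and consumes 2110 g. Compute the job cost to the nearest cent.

$736.74

Machine cost = 9.99 × 4.47 = $44.6553.
Feedstock cost = 328 × 2110/1000, so $692.08.
Job cost: 44.6553 + 692.08 = 736.7353 ≈ $736.74.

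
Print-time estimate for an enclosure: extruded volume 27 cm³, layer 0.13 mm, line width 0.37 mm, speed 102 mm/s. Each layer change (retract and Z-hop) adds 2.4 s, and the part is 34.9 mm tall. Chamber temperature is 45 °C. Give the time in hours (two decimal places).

1.71 hours

Bead cross-section = 0.13 × 0.37 = 0.0481 mm².
Path length: 27000 mm³ / 0.0481 mm² → 561330.6 mm.
Print-move time = 561330.6 / 102, so 5503.2 s.
Number of layers: 34.9 / 0.13 → 269 (rounded up).
Non-print overhead = 269 × 2.4 = 645.6 s.
Total = 5503.2 + 645.6 = 6148.8 s = 1.71 hours.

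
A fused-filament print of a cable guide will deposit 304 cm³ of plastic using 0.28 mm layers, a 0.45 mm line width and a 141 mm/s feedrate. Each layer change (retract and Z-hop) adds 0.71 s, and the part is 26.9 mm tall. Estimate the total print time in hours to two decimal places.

Extrusion cross-section: 0.28 × 0.45 → 0.126 mm².
Total extruded path = 304000/0.126 = 2412698.4 mm.
Extrusion time: 2412698.4 / 141 → 17111.3 s.
Layers = ⌈26.9/0.28⌉ = 97.
Z-hop total = 97 × 0.71 = 68.87 s.
Altogether 17111.3 + 68.87 = 17180.17 s, i.e. 4.77 hours.

4.77 hours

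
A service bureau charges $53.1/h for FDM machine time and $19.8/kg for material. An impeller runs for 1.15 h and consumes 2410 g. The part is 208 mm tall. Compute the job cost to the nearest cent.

Machine cost: 53.1 × 1.15 → $61.065.
Material cost = 19.8 × 2410/1000 = $47.718.
Total = 61.065 + 47.718 = 108.783 ≈ $108.78.

$108.78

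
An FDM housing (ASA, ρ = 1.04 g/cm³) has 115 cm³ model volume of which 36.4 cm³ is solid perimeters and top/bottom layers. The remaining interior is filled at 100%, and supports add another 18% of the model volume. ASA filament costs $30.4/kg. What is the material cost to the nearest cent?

$4.29

Volume inside the shell = 115 − 36.4, so 78.6 cm³.
Infill deposited: 1.00 × 78.6 → 78.6 cm³.
Support = 0.18 × 115, so 20.7 cm³.
Total extruded = 36.4 + 78.6 + 20.7, so 135.7 cm³.
Mass: 135.7 × 1.04 → 141.128 g.
Cost = 141.128 g / 1000 × $30.4/kg = $4.29.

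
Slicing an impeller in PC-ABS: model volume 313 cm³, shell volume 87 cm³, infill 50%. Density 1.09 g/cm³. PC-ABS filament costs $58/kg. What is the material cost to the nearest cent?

$12.64

Interior volume = 313 − 87 = 226 cm³.
Infill deposited: 0.50 × 226 → 113 cm³.
Total extruded = 87 + 113, so 200 cm³.
Mass = 200 × 1.09, so 218 g.
Cost = 218 g / 1000 × $58/kg = $12.64.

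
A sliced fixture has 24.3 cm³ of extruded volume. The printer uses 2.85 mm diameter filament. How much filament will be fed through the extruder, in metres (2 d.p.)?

Filament cross-section = π × (2.85/2)² = 6.3794 mm².
L = 24300 mm³ / 6.3794 mm² = 3809.14 mm, i.e. 3.81 m.

3.81 m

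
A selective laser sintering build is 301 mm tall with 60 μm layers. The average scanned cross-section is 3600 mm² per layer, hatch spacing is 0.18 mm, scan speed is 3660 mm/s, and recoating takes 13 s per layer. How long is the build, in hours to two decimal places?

25.73 hours

Layer count = ceil(301 / 0.06) = 5017.
Scan path per layer = 3600 / 0.18, so 20000 mm.
Per-layer scan time = 20000 / 3660 = 5.4645 s.
Time per layer: 5.4645 + 13 → 18.4645 s.
5017 layers × 18.4645 s/layer = 92636.3965 s, i.e. 25.73 hours.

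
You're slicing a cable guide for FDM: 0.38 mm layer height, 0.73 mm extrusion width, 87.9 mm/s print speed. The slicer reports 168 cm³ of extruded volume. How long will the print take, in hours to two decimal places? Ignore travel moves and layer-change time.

Bead cross-section = 0.38 × 0.73 = 0.2774 mm².
Total extruded path = 168000/0.2774 = 605623.6 mm.
Print-move time = 605623.6 / 87.9, so 6889.9 s.
Converting: 6889.9 s = 1.91 hours.

1.91 hours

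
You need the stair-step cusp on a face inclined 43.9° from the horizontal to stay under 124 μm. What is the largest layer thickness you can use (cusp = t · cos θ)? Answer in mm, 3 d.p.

Layer height = cusp / cos(43.9°) = 0.124 / 0.7206 = 0.172 mm.

0.172 mm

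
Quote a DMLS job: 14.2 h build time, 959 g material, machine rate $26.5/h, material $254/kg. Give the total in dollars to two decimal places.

Machine cost: 26.5 × 14.2 → $376.30.
Feedstock cost = 254 × 959/1000, so $243.586.
Total = 376.30 + 243.586 = 619.886 ≈ $619.89.

$619.89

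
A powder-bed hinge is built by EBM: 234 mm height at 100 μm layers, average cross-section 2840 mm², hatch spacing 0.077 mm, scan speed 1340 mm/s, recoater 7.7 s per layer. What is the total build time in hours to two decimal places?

22.90 hours

Layers = ⌈234/0.1⌉ = 2340.
Hatch length per layer = 2840 / 0.077 = 36883.1 mm.
Beam time per layer = 36883.1 / 1340, so 27.5247 s.
Time per layer = 27.5247 + 7.7, so 35.2247 s.
2340 layers × 35.2247 s/layer = 82425.798 s, i.e. 22.90 hours.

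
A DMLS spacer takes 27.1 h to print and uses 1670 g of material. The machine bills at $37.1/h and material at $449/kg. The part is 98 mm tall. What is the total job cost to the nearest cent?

Machine-time cost = 37.1 × 27.1 = $1005.41.
Material cost = 449 × 1670/1000, so $749.83.
Job cost: 1005.41 + 749.83 = $1755.24.

$1755.24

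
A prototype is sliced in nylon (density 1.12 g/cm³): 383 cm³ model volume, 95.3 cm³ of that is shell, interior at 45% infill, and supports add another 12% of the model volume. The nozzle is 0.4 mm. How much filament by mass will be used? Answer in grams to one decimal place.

303.2 g

Interior volume: 383 − 95.3 → 287.7 cm³.
Infill deposited: 0.45 × 287.7 → 129.465 cm³.
Support: 0.12 × 383 → 45.96 cm³.
Total printed volume: 95.3 + 129.465 + 45.96 → 270.725 cm³.
Mass = 270.725 × 1.12, so 303.212 g.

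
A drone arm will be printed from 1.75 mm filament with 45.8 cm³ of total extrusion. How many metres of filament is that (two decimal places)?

19.04 m

Cross-section of 1.75 mm filament: π·(1.75/2)² = 2.4053 mm².
L = 45800 mm³ / 2.4053 mm² = 19041.28 mm, i.e. 19.04 m.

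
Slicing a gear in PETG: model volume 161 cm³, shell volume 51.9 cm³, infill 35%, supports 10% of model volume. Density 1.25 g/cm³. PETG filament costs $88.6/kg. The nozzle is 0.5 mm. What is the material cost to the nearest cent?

Infill region = 161 − 51.9 = 109.1 cm³.
Deposited infill: 0.35 × 109.1 → 38.185 cm³.
Support: 0.10 × 161 → 16.1 cm³.
Deposited volume = 51.9 + 38.185 + 16.1 = 106.185 cm³.
Mass = 106.185 × 1.25, so 132.73125 g.
Cost = 132.73125 g / 1000 × $88.6/kg = $11.76.

$11.76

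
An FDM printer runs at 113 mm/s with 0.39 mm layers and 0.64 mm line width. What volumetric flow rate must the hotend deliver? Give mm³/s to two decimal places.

28.20

A: 0.39 × 0.64 → 0.2496 mm².
Q = v·A = 113 × 0.2496 = 28.20 mm³/s.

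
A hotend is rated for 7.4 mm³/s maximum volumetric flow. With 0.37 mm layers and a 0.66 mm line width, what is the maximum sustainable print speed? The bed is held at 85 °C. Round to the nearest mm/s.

Extrusion cross-section = 0.37 × 0.66, so 0.2442 mm².
v_max = Q/A = 7.4/0.2442 = 30.30 mm/s → 30 mm/s.

30 mm/s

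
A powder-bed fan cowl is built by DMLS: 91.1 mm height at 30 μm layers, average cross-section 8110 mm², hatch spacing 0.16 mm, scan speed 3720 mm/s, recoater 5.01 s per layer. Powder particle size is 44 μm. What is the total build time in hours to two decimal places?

15.72 hours

Layers = ⌈91.1/0.03⌉ = 3037.
Scan path per layer: 8110 / 0.16 → 50687.5 mm.
Scan time per layer = 50687.5 / 3720, so 13.6257 s.
Time per layer = 13.6257 + 5.01 = 18.6357 s.
Total: 3037 × 18.6357 s = 56596.6209 s → 15.72 hours.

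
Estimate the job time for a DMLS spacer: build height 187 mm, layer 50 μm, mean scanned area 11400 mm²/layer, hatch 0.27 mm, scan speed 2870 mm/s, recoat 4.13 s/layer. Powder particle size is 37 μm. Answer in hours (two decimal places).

Layers = ⌈187/0.05⌉ = 3740.
Hatch length per layer = 11400 / 0.27 = 42222.2 mm.
Per-layer scan time: 42222.2 / 2870 → 14.7116 s.
Per-layer time = 14.7116 + 4.13, so 18.8416 s.
3740 layers × 18.8416 s/layer = 70467.584 s, i.e. 19.57 hours.

19.57 hours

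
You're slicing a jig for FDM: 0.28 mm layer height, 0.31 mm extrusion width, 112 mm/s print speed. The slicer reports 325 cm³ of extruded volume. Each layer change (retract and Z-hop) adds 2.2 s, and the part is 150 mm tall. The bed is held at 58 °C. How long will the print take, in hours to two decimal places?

9.61 hours

Bead cross-section = 0.28 × 0.31, so 0.0868 mm².
Total extruded path = 325000/0.0868 = 3744239.6 mm.
Extrusion time = 3744239.6 / 112 = 33430.7 s.
Number of layers: 150 / 0.28 → 536 (rounded up).
Layer-change overhead: 536 × 2.2 → 1179.2 s.
Total = 33430.7 + 1179.2 = 34609.9 s = 9.61 hours.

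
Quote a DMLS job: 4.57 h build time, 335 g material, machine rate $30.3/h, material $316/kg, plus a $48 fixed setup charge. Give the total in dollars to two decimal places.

$292.33

Time charge: 30.3 × 4.57 → $138.471.
Material charge = 316 × 335/1000 = $105.86.
Adding setup: 138.471 + 105.86 + 48 → 292.331 ≈ $292.33.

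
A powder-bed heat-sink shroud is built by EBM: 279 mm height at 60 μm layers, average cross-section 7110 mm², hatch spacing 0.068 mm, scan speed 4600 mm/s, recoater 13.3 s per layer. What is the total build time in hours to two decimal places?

46.54 hours

Number of layers: 279 / 0.06 → 4650 (rounded up).
Hatch length per layer = 7110 / 0.068, so 104558.8 mm.
Scan time per layer: 104558.8 / 4600 → 22.7302 s.
Per-layer time: 22.7302 + 13.3 → 36.0302 s.
4650 layers × 36.0302 s/layer = 167540.43 s, i.e. 46.54 hours.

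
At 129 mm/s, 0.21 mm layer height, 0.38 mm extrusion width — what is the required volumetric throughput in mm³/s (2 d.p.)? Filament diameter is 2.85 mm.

A = 0.21 × 0.38, so 0.0798 mm².
Volumetric flow = 129 × 0.0798 = 10.29 mm³/s.

10.29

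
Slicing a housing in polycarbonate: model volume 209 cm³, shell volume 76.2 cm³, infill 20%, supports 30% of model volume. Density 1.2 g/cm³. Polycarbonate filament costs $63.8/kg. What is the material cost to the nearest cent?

$12.67

Interior volume: 209 − 76.2 → 132.8 cm³.
Infill volume = 0.20 × 132.8 = 26.56 cm³.
Support = 0.30 × 209, so 62.7 cm³.
Total printed volume = 76.2 + 26.56 + 62.7, so 165.46 cm³.
Mass = 165.46 × 1.2 = 198.552 g.
Cost = 198.552 g / 1000 × $63.8/kg = $12.67.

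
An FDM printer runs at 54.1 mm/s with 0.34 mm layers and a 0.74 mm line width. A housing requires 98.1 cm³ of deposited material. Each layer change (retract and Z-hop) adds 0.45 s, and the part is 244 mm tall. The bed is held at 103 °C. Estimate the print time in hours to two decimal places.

Bead cross-section = 0.34 × 0.74, so 0.2516 mm².
Total extruded path = 98100/0.2516 = 389904.6 mm.
Extrusion time = 389904.6 / 54.1 = 7207.1 s.
Layers = ⌈244/0.34⌉ = 718.
Z-hop total: 718 × 0.45 → 323.1 s.
Total = 7207.1 + 323.1 = 7530.2 s = 2.09 hours.

2.09 hours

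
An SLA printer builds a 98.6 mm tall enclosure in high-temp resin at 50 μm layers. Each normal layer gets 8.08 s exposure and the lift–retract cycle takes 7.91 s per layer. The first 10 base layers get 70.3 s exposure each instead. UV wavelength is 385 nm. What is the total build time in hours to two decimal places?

8.93 hours

Layer count = ceil(98.6 / 0.05) = 1972.
Burn-in layers: 10 × (70.3 + 7.91) → 782.1 s.
Normal layers = 1962 × (8.08 + 7.91), so 31372.38 s.
Sum: 782.1 + 31372.38 = 32154.48 s → 8.93 hours.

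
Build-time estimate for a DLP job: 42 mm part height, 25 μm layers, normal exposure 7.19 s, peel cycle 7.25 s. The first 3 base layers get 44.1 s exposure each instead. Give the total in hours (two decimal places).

Number of layers: 42 / 0.025 → 1680 (rounded up).
Burn-in layers: 3 × (44.1 + 7.25) → 154.05 s.
Normal layers = 1677 × (7.19 + 7.25), so 24215.88 s.
Sum: 154.05 + 24215.88 = 24369.93 s → 6.77 hours.

6.77 hours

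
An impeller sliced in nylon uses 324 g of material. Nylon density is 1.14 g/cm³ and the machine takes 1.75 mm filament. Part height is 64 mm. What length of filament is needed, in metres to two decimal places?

Extruded volume: 324/1.14 = 284.2105 cm³ (284210.5 mm³).
Cross-section of 1.75 mm filament: π·(1.75/2)² = 2.4053 mm².
Length = 284210.5 / 2.4053 = 118160.1 mm = 118.16 m.

118.16 m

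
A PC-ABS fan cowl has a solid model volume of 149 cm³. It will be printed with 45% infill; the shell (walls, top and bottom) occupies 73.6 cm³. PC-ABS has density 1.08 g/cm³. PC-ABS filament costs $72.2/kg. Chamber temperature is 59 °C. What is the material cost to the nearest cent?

$8.38

Infill region = 149 − 73.6, so 75.4 cm³.
Deposited infill = 0.45 × 75.4 = 33.93 cm³.
Deposited volume: 73.6 + 33.93 → 107.53 cm³.
Mass: 107.53 × 1.08 → 116.1324 g.
At $72.2/kg: 116.1324/1000 × 72.2 = $8.38.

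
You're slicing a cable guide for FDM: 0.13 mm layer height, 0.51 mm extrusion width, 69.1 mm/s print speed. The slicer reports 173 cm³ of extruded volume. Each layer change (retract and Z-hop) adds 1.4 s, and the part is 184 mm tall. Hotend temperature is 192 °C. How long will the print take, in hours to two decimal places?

Extrusion cross-section: 0.13 × 0.51 → 0.0663 mm².
Path length: 173000 mm³ / 0.0663 mm² → 2609351.4 mm.
Print-move time: 2609351.4 / 69.1 → 37762 s.
Layers = ⌈184/0.13⌉ = 1416.
Z-hop total = 1416 × 1.4 = 1982.4 s.
Total = 37762 + 1982.4 = 39744.4 s = 11.04 hours.

11.04 hours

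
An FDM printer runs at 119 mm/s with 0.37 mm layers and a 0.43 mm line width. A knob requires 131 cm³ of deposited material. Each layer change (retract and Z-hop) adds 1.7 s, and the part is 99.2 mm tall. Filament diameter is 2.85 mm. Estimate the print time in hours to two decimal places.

2.05 hours

Bead cross-section: 0.37 × 0.43 → 0.1591 mm².
Toolpath length = 131 cm³ / 0.1591 mm² = 131000 / 0.1591 = 823381.5 mm.
Print-move time = 823381.5 / 119, so 6919.2 s.
Number of layers: 99.2 / 0.37 → 269 (rounded up).
Z-hop total = 269 × 1.7 = 457.3 s.
Altogether 6919.2 + 457.3 = 7376.5 s, i.e. 2.05 hours.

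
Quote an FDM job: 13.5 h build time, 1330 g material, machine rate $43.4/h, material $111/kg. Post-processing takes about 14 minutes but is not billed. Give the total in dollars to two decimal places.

$733.53

Time charge: 43.4 × 13.5 → $585.90.
Material cost = 111 × 1330/1000, so $147.63.
Total = 585.90 + 147.63 = $733.53.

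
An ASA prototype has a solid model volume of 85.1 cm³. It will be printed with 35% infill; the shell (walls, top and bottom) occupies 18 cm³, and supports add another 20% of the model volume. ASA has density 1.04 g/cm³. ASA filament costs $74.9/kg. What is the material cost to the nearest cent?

Volume inside the shell = 85.1 − 18, so 67.1 cm³.
Deposited infill = 0.35 × 67.1 = 23.485 cm³.
Support: 0.20 × 85.1 → 17.02 cm³.
Total extruded = 18 + 23.485 + 17.02 = 58.505 cm³.
Mass = 58.505 × 1.04 = 60.8452 g.
At $74.9/kg: 60.8452/1000 × 74.9 = $4.56.

$4.56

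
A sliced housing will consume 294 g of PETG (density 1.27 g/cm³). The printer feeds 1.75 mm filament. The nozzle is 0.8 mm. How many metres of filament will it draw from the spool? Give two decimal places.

Extruded volume: 294/1.27 = 231.4961 cm³ (231496.1 mm³).
Cross-section of 1.75 mm filament: π·(1.75/2)² = 2.4053 mm².
L = V/A = 231496.1/2.4053 = 96244.17 mm → 96.24 m.

96.24 m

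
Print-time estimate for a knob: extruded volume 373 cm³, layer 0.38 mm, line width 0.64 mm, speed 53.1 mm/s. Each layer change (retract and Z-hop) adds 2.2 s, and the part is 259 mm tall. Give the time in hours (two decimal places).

Line area: 0.38 × 0.64 → 0.2432 mm².
Total extruded path = 373000/0.2432 = 1533717.1 mm.
Time extruding: 1533717.1 / 53.1 → 28883.6 s.
Number of layers: 259 / 0.38 → 682 (rounded up).
Z-hop total = 682 × 2.2, so 1500.4 s.
Total = 28883.6 + 1500.4 = 30384 s = 8.44 hours.

8.44 hours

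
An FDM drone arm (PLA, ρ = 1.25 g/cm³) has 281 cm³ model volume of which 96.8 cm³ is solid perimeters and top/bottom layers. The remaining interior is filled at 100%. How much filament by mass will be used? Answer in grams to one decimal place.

351.3 g

Volume inside the shell: 281 − 96.8 → 184.2 cm³.
Infill deposited: 1.00 × 184.2 → 184.2 cm³.
Total extruded: 96.8 + 184.2 → 281 cm³.
Mass = 281 × 1.25 = 351.25 g.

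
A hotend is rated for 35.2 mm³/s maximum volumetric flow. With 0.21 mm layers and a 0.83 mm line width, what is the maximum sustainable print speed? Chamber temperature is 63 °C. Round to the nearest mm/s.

202 mm/s

A = 0.21 × 0.83 = 0.1743 mm².
Max speed = 35.2 / 0.1743 = 201.95 ≈ 202 mm/s.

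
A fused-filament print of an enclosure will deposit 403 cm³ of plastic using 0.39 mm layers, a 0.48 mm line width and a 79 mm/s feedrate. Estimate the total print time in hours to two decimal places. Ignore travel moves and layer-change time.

Bead cross-section = 0.39 × 0.48 = 0.1872 mm².
Total extruded path = 403000/0.1872 = 2152777.8 mm.
Extrusion time = 2152777.8 / 79, so 27250.4 s.
27250.4 s = 7.57 hours.

7.57 hours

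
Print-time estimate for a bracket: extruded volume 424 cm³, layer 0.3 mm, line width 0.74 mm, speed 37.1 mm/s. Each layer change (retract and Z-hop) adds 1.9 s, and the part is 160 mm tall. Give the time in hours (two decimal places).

Bead cross-section = 0.3 × 0.74 = 0.222 mm².
Toolpath length = 424 cm³ / 0.222 mm² = 424000 / 0.222 = 1909909.9 mm.
Print-move time: 1909909.9 / 37.1 → 51480.1 s.
Layers = ⌈160/0.3⌉ = 534.
Non-print overhead: 534 × 1.9 → 1014.6 s.
Total = 51480.1 + 1014.6 = 52494.7 s = 14.58 hours.

14.58 hours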